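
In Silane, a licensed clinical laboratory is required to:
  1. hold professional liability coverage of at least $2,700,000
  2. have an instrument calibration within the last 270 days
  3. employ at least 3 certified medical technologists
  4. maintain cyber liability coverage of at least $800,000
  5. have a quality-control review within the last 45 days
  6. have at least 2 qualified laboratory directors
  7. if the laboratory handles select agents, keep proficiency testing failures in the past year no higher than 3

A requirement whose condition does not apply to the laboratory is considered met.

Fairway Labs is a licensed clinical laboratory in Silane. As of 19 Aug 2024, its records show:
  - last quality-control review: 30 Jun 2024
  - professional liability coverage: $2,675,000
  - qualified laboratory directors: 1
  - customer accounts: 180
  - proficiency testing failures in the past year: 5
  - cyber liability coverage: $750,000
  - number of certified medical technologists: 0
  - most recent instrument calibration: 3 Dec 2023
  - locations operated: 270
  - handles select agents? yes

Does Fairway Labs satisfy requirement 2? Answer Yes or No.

2. instrument calibration 260 days ago vs limit 270 → met

Yes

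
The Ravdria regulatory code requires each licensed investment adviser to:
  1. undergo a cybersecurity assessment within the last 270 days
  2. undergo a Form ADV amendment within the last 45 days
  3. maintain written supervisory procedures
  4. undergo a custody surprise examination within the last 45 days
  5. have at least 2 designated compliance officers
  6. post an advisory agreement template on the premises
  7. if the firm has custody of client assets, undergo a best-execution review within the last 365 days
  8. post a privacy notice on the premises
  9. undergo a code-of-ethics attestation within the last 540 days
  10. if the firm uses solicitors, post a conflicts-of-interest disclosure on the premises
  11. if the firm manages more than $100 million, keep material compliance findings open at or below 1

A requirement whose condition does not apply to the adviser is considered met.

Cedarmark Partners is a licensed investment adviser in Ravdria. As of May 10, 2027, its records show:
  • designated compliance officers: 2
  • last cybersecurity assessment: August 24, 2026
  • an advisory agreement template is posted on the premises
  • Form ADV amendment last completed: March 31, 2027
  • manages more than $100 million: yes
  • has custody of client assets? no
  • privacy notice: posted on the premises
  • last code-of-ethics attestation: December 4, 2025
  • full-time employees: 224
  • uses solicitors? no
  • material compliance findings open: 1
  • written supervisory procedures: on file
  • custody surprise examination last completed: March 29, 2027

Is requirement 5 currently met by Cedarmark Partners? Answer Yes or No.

Yes

5. designated compliance officers 2 ≥ 2 → met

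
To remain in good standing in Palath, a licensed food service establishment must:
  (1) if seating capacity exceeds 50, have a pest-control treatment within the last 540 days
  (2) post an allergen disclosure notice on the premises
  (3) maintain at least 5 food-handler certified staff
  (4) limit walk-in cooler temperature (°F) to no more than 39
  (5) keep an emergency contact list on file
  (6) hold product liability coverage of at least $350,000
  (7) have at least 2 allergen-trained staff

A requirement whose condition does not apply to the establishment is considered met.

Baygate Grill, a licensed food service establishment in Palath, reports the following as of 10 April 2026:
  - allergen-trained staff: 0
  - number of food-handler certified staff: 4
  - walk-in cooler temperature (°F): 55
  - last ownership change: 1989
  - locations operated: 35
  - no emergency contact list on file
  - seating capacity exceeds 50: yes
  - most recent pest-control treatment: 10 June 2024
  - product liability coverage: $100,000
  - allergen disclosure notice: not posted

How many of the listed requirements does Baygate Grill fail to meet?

7

1. condition 'seating capacity exceeds 50' holds; pest-control treatment 669 days ago vs limit 540 → not met
2. allergen disclosure notice absent → not met
3. food-handler certified staff 4 < 5 → not met
4. walk-in cooler temperature (°F) 55 > 39 → not met
5. emergency contact list absent → not met
6. product liability coverage $100,000 < $350,000 → not met
7. allergen-trained staff 0 < 2 → not met
Not met: 7 of 7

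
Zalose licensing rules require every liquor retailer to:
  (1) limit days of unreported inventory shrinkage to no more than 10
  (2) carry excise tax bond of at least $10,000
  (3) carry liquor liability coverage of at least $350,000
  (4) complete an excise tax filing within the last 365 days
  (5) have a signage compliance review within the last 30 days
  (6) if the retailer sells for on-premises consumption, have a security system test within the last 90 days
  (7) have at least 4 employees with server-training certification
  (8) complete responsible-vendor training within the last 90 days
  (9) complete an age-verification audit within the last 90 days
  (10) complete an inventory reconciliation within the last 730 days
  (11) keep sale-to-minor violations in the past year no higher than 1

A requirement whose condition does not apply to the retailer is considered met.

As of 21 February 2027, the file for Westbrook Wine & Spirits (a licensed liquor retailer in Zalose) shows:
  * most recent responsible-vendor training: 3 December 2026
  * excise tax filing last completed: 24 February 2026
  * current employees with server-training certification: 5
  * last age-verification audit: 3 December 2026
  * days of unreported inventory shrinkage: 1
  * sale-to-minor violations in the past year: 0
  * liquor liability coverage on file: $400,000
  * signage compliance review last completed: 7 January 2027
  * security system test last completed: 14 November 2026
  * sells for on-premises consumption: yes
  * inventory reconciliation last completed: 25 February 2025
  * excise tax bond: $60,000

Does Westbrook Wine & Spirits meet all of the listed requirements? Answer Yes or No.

1. days of unreported inventory shrinkage 1 ≤ 10 → met
2. excise tax bond $60,000 ≥ $10,000 → met
3. liquor liability coverage $400,000 ≥ $350,000 → met
4. excise tax filing 362 days ago vs limit 365 → met
5. signage compliance review 45 days ago vs limit 30 → not met
6. condition 'sells for on-premises consumption' holds; security system test 99 days ago vs limit 90 → not met
7. employees with server-training certification 5 ≥ 4 → met
8. responsible-vendor training 80 days ago vs limit 90 → met
9. age-verification audit 80 days ago vs limit 90 → met
10. inventory reconciliation 726 days ago vs limit 730 → met
11. sale-to-minor violations in the past year 0 ≤ 1 → met
Not met: 5, 6

No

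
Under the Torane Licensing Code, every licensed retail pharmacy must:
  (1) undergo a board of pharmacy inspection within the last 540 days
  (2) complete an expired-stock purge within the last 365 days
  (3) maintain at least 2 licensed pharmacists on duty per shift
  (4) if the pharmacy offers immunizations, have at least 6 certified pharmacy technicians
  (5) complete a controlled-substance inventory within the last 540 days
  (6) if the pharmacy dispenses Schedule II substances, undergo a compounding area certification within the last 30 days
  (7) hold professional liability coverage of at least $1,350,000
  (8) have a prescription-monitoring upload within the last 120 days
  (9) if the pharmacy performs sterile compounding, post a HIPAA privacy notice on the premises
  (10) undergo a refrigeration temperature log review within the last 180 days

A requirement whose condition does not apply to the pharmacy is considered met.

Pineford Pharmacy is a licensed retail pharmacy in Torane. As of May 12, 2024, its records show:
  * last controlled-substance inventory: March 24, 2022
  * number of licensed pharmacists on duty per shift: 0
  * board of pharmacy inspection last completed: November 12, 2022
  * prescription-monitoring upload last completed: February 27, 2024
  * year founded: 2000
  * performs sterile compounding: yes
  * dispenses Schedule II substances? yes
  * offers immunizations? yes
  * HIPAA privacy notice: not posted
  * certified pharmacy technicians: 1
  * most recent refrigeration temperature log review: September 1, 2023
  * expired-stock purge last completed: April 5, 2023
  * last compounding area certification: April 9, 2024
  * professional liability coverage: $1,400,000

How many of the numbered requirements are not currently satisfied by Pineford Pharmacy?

8

1. board of pharmacy inspection 547 days ago vs limit 540 → not met
2. expired-stock purge 403 days ago vs limit 365 → not met
3. licensed pharmacists on duty per shift 0 < 2 → not met
4. condition 'offers immunizations' holds; certified pharmacy technicians 1 < 6 → not met
5. controlled-substance inventory 780 days ago vs limit 540 → not met
6. condition 'dispenses Schedule II substances' holds; compounding area certification 33 days ago vs limit 30 → not met
7. professional liability coverage $1,400,000 ≥ $1,350,000 → met
8. prescription-monitoring upload 75 days ago vs limit 120 → met
9. condition 'performs sterile compounding' holds; HIPAA privacy notice absent → not met
10. refrigeration temperature log review 254 days ago vs limit 180 → not met
Not met: 8 of 10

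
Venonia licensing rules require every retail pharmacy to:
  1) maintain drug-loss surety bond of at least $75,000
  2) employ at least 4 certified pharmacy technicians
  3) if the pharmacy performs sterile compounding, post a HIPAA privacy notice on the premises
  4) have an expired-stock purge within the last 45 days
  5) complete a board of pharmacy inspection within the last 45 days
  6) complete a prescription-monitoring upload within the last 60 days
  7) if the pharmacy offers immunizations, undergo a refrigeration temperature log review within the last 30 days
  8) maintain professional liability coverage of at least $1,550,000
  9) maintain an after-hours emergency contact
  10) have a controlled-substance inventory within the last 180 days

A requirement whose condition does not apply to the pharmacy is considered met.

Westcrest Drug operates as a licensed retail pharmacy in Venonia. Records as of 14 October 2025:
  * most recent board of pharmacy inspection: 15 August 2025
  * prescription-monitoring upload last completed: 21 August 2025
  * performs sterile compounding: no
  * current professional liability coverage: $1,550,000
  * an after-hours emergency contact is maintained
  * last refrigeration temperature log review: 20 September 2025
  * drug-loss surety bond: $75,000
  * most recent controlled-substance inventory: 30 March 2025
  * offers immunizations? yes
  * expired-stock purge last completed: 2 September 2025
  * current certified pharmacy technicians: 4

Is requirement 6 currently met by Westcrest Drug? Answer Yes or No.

Yes

6. prescription-monitoring upload 54 days ago vs limit 60 → met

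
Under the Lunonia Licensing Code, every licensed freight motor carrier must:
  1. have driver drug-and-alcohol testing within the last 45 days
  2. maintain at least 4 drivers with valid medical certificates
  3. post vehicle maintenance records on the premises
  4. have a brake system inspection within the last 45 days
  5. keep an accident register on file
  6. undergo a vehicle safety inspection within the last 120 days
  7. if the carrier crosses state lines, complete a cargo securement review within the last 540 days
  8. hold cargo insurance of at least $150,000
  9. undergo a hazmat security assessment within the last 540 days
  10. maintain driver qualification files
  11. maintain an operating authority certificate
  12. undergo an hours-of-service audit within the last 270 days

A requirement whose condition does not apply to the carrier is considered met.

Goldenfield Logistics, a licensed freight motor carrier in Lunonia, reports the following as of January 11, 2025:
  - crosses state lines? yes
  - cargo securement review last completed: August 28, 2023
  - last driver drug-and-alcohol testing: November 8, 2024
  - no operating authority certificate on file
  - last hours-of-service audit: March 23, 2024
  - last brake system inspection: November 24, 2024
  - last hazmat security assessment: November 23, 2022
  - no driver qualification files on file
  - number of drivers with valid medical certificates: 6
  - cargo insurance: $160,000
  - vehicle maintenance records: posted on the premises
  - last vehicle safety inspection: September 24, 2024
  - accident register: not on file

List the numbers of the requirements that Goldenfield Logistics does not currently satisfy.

1, 4, 5, 9, 10, 11, 12

1. driver drug-and-alcohol testing 64 days ago vs limit 45 → not met
2. drivers with valid medical certificates 6 ≥ 4 → met
3. vehicle maintenance records present → met
4. brake system inspection 48 days ago vs limit 45 → not met
5. accident register absent → not met
6. vehicle safety inspection 109 days ago vs limit 120 → met
7. condition 'crosses state lines' holds; cargo securement review 502 days ago vs limit 540 → met
8. cargo insurance $160,000 ≥ $150,000 → met
9. hazmat security assessment 780 days ago vs limit 540 → not met
10. driver qualification files absent → not met
11. operating authority certificate absent → not met
12. hours-of-service audit 294 days ago vs limit 270 → not met
Not met: 1, 4, 5, 9, 10, 11, 12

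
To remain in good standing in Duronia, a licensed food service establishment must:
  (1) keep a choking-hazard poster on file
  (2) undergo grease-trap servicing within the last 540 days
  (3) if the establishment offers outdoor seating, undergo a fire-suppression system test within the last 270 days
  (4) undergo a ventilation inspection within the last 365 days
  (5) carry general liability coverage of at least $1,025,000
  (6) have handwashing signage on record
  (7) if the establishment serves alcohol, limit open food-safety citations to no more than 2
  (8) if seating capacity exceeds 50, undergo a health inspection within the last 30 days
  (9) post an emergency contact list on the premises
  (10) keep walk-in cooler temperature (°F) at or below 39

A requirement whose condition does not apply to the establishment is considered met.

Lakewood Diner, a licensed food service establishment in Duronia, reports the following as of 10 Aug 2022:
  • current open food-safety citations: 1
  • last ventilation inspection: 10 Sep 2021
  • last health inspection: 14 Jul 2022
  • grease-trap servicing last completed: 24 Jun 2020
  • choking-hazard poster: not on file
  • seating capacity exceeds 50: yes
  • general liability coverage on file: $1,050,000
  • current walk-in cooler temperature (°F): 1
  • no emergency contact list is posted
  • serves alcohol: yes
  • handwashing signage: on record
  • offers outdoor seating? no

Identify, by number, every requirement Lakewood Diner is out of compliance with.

1, 2, 9

1. choking-hazard poster absent → not met
2. grease-trap servicing 777 days ago vs limit 540 → not met
3. condition 'offers outdoor seating' does not hold → requirement n/a → met
4. ventilation inspection 334 days ago vs limit 365 → met
5. general liability coverage $1,050,000 ≥ $1,025,000 → met
6. handwashing signage present → met
7. condition 'serves alcohol' holds; open food-safety citations 1 ≤ 2 → met
8. condition 'seating capacity exceeds 50' holds; health inspection 27 days ago vs limit 30 → met
9. emergency contact list absent → not met
10. walk-in cooler temperature (°F) 1 ≤ 39 → met
Not met: 1, 2, 9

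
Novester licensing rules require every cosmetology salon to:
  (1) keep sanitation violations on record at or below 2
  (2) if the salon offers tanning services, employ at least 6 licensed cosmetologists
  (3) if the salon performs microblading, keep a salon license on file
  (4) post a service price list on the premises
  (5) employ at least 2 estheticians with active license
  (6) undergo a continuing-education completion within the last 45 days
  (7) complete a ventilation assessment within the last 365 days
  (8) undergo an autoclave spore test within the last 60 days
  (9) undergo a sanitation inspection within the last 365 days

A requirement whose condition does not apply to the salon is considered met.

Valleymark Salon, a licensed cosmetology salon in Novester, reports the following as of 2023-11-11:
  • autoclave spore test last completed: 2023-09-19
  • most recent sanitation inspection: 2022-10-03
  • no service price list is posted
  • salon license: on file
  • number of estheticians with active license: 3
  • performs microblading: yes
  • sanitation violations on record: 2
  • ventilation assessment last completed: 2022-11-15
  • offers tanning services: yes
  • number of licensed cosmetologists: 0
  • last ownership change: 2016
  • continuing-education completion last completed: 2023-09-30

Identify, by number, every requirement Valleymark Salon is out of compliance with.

1. sanitation violations on record 2 ≤ 2 → met
2. condition 'offers tanning services' holds; licensed cosmetologists 0 < 6 → not met
3. condition 'performs microblading' holds; salon license present → met
4. service price list absent → not met
5. estheticians with active license 3 ≥ 2 → met
6. continuing-education completion 42 days ago vs limit 45 → met
7. ventilation assessment 361 days ago vs limit 365 → met
8. autoclave spore test 53 days ago vs limit 60 → met
9. sanitation inspection 404 days ago vs limit 365 → not met
Not met: 2, 4, 9

2, 4, 9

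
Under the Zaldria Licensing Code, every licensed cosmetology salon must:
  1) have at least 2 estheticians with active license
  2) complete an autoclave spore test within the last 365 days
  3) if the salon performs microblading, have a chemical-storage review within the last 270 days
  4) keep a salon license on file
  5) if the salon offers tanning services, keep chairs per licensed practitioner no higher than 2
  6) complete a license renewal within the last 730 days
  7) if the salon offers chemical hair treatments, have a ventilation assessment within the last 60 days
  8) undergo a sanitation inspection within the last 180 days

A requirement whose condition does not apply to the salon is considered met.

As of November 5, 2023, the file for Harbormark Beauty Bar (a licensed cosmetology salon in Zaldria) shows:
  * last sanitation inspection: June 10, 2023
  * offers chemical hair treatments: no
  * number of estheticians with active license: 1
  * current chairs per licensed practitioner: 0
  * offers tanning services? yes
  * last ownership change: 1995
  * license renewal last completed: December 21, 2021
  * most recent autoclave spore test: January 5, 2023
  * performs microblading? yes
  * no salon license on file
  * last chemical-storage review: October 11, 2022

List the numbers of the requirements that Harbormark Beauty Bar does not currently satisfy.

1. estheticians with active license 1 < 2 → not met
2. autoclave spore test 304 days ago vs limit 365 → met
3. condition 'performs microblading' holds; chemical-storage review 390 days ago vs limit 270 → not met
4. salon license absent → not met
5. condition 'offers tanning services' holds; chairs per licensed practitioner 0 ≤ 2 → met
6. license renewal 684 days ago vs limit 730 → met
7. condition 'offers chemical hair treatments' does not hold → requirement n/a → met
8. sanitation inspection 148 days ago vs limit 180 → met
Not met: 1, 3, 4

1, 3, 4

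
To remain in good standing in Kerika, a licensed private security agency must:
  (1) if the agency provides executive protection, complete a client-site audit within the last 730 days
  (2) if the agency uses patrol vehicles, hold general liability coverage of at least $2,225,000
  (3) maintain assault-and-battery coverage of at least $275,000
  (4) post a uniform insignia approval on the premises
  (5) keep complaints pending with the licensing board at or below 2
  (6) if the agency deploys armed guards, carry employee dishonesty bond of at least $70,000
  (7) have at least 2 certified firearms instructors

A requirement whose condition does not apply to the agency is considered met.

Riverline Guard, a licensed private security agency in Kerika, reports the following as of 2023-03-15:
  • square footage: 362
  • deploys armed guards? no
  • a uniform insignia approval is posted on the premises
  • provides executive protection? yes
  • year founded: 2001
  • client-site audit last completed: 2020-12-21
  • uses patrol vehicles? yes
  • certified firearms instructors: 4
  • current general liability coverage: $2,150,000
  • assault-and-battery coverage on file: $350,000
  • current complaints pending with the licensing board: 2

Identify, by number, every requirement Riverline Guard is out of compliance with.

1. condition 'provides executive protection' holds; client-site audit 814 days ago vs limit 730 → not met
2. condition 'uses patrol vehicles' holds; general liability coverage $2,150,000 < $2,225,000 → not met
3. assault-and-battery coverage $350,000 ≥ $275,000 → met
4. uniform insignia approval present → met
5. complaints pending with the licensing board 2 ≤ 2 → met
6. condition 'deploys armed guards' does not hold → requirement n/a → met
7. certified firearms instructors 4 ≥ 2 → met
Not met: 1, 2

1, 2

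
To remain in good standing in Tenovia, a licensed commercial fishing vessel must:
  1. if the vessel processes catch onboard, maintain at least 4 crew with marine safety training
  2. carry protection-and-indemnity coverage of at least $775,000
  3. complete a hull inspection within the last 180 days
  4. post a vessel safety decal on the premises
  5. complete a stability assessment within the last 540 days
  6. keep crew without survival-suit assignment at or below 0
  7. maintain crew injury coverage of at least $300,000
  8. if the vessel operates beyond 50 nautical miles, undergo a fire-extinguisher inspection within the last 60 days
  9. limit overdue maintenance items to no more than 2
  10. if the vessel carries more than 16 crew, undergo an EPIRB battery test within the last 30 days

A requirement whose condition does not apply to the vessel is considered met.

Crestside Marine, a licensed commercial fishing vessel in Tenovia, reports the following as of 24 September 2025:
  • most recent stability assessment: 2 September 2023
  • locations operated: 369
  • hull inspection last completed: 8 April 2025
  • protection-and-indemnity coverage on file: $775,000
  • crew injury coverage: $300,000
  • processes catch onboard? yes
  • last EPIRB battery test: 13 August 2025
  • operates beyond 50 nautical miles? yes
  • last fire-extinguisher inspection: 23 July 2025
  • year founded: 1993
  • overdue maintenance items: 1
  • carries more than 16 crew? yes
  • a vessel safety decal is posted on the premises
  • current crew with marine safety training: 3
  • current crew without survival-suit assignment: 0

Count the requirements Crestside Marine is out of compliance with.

4

1. condition 'processes catch onboard' holds; crew with marine safety training 3 < 4 → not met
2. protection-and-indemnity coverage $775,000 ≥ $775,000 → met
3. hull inspection 169 days ago vs limit 180 → met
4. vessel safety decal present → met
5. stability assessment 753 days ago vs limit 540 → not met
6. crew without survival-suit assignment 0 ≤ 0 → met
7. crew injury coverage $300,000 ≥ $300,000 → met
8. condition 'operates beyond 50 nautical miles' holds; fire-extinguisher inspection 63 days ago vs limit 60 → not met
9. overdue maintenance items 1 ≤ 2 → met
10. condition 'carries more than 16 crew' holds; EPIRB battery test 42 days ago vs limit 30 → not met
Not met: 4 of 10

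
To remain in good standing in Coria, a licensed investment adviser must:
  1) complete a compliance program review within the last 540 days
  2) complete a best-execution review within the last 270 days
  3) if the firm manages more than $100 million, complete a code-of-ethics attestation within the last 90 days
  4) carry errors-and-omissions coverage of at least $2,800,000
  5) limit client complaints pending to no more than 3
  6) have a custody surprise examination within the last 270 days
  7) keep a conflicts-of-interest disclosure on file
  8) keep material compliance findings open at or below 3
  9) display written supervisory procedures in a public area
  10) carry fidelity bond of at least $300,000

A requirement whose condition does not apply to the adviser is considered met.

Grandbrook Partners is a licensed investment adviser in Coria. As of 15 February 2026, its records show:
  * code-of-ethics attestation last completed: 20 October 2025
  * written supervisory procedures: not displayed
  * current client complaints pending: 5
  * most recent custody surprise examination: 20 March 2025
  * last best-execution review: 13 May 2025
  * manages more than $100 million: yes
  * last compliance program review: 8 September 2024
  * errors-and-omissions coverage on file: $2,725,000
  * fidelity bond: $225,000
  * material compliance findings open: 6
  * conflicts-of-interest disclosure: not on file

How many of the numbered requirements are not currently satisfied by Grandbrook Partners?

9

1. compliance program review 525 days ago vs limit 540 → met
2. best-execution review 278 days ago vs limit 270 → not met
3. condition 'manages more than $100 million' holds; code-of-ethics attestation 118 days ago vs limit 90 → not met
4. errors-and-omissions coverage $2,725,000 < $2,800,000 → not met
5. client complaints pending 5 > 3 → not met
6. custody surprise examination 332 days ago vs limit 270 → not met
7. conflicts-of-interest disclosure absent → not met
8. material compliance findings open 6 > 3 → not met
9. written supervisory procedures absent → not met
10. fidelity bond $225,000 < $300,000 → not met
Not met: 9 of 10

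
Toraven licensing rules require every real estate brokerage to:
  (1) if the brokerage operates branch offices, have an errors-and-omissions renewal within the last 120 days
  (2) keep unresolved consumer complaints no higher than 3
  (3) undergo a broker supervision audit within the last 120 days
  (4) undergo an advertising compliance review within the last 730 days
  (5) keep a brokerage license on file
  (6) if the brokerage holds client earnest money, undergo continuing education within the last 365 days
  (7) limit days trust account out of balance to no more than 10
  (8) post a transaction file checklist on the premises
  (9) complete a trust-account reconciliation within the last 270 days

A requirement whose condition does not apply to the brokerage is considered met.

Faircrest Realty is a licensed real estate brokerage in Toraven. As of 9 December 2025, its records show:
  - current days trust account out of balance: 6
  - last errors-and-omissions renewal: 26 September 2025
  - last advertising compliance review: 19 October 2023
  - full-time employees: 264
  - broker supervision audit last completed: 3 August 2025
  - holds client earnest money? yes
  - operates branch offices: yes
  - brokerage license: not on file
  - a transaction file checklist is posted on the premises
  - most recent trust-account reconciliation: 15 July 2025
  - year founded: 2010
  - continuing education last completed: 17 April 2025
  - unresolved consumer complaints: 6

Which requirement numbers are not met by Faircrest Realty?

2, 3, 4, 5

1. condition 'operates branch offices' holds; errors-and-omissions renewal 74 days ago vs limit 120 → met
2. unresolved consumer complaints 6 > 3 → not met
3. broker supervision audit 128 days ago vs limit 120 → not met
4. advertising compliance review 782 days ago vs limit 730 → not met
5. brokerage license absent → not met
6. condition 'holds client earnest money' holds; continuing education 236 days ago vs limit 365 → met
7. days trust account out of balance 6 ≤ 10 → met
8. transaction file checklist present → met
9. trust-account reconciliation 147 days ago vs limit 270 → met
Not met: 2, 3, 4, 5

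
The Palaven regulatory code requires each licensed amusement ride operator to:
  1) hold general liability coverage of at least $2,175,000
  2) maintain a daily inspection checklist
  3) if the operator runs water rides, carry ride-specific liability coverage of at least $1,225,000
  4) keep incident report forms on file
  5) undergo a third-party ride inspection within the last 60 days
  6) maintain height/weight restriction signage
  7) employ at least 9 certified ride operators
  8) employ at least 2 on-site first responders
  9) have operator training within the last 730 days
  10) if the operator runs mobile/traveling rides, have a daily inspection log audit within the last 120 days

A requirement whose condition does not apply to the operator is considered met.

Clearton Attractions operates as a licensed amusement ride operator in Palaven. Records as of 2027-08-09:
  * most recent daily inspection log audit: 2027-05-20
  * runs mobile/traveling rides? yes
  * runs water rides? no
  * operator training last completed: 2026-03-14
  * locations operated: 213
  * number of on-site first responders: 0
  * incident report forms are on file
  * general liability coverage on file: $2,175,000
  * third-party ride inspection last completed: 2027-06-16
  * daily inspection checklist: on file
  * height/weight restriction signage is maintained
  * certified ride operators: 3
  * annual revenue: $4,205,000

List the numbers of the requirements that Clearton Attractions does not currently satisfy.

7, 8

1. general liability coverage $2,175,000 ≥ $2,175,000 → met
2. daily inspection checklist present → met
3. condition 'runs water rides' does not hold → requirement n/a → met
4. incident report forms present → met
5. third-party ride inspection 54 days ago vs limit 60 → met
6. height/weight restriction signage present → met
7. certified ride operators 3 < 9 → not met
8. on-site first responders 0 < 2 → not met
9. operator training 513 days ago vs limit 730 → met
10. condition 'runs mobile/traveling rides' holds; daily inspection log audit 81 days ago vs limit 120 → met
Not met: 7, 8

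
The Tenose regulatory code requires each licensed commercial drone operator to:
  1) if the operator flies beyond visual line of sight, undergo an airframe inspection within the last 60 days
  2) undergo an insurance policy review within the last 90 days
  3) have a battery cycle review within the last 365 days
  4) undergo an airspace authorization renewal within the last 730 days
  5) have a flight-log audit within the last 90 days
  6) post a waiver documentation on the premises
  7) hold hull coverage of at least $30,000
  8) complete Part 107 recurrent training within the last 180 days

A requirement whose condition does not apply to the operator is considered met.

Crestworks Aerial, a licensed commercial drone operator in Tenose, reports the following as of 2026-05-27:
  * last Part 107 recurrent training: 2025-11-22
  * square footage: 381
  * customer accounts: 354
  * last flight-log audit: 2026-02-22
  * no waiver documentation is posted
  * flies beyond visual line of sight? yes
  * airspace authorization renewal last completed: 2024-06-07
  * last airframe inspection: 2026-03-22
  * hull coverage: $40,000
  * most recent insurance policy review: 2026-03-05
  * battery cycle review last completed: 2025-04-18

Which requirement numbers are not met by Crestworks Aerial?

1. condition 'flies beyond visual line of sight' holds; airframe inspection 66 days ago vs limit 60 → not met
2. insurance policy review 83 days ago vs limit 90 → met
3. battery cycle review 404 days ago vs limit 365 → not met
4. airspace authorization renewal 719 days ago vs limit 730 → met
5. flight-log audit 94 days ago vs limit 90 → not met
6. waiver documentation absent → not met
7. hull coverage $40,000 ≥ $30,000 → met
8. Part 107 recurrent training 186 days ago vs limit 180 → not met
Not met: 1, 3, 5, 6, 8

1, 3, 5, 6, 8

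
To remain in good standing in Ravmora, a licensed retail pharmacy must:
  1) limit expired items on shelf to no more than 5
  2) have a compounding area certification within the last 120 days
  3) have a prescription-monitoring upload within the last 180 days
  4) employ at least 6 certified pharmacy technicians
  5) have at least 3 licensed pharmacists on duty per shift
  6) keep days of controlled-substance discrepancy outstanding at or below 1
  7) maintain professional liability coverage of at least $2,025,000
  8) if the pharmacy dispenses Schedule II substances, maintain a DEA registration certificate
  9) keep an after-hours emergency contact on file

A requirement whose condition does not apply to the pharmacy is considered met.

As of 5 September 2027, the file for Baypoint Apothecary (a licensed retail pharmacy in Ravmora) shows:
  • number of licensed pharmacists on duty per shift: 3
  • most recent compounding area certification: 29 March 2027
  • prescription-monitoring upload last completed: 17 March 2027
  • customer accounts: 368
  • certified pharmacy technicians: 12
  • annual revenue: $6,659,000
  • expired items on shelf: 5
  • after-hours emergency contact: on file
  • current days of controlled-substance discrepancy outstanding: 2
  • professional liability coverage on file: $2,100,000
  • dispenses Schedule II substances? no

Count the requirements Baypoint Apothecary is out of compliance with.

1. expired items on shelf 5 ≤ 5 → met
2. compounding area certification 160 days ago vs limit 120 → not met
3. prescription-monitoring upload 172 days ago vs limit 180 → met
4. certified pharmacy technicians 12 ≥ 6 → met
5. licensed pharmacists on duty per shift 3 ≥ 3 → met
6. days of controlled-substance discrepancy outstanding 2 > 1 → not met
7. professional liability coverage $2,100,000 ≥ $2,025,000 → met
8. condition 'dispenses Schedule II substances' does not hold → requirement n/a → met
9. after-hours emergency contact present → met
Not met: 2 of 9

2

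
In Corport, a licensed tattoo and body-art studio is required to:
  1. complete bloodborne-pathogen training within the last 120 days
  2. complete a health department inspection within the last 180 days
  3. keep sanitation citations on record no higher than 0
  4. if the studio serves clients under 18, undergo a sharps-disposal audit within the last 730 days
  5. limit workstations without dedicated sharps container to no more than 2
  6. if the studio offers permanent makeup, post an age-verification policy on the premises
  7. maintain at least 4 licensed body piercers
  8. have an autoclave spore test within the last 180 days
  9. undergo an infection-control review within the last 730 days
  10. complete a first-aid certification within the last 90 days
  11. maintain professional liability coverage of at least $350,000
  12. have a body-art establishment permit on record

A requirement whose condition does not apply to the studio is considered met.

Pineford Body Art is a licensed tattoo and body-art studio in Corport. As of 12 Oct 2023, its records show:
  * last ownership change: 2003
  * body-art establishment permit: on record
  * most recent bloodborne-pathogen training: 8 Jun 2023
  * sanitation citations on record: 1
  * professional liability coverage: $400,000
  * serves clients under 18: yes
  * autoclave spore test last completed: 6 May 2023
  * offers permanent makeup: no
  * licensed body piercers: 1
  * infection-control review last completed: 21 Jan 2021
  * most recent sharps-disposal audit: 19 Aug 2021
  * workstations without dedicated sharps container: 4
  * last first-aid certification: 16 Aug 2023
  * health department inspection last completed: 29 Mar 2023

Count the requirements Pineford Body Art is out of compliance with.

1. bloodborne-pathogen training 126 days ago vs limit 120 → not met
2. health department inspection 197 days ago vs limit 180 → not met
3. sanitation citations on record 1 > 0 → not met
4. condition 'serves clients under 18' holds; sharps-disposal audit 784 days ago vs limit 730 → not met
5. workstations without dedicated sharps container 4 > 2 → not met
6. condition 'offers permanent makeup' does not hold → requirement n/a → met
7. licensed body piercers 1 < 4 → not met
8. autoclave spore test 159 days ago vs limit 180 → met
9. infection-control review 994 days ago vs limit 730 → not met
10. first-aid certification 57 days ago vs limit 90 → met
11. professional liability coverage $400,000 ≥ $350,000 → met
12. body-art establishment permit present → met
Not met: 7 of 12

7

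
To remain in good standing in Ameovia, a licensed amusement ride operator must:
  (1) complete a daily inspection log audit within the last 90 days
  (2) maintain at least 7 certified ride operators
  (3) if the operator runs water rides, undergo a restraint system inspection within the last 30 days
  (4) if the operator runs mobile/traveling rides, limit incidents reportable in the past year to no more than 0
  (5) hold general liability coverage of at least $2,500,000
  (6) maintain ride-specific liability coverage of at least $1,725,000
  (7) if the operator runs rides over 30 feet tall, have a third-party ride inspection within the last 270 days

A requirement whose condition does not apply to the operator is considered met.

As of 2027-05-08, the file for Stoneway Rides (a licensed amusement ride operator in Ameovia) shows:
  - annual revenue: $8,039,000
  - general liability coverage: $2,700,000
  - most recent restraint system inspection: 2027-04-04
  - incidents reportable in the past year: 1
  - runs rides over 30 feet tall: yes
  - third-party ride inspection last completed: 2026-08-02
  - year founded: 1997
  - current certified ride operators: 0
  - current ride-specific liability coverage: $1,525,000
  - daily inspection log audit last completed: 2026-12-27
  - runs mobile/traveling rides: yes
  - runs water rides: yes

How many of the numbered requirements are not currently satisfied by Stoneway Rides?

1. daily inspection log audit 132 days ago vs limit 90 → not met
2. certified ride operators 0 < 7 → not met
3. condition 'runs water rides' holds; restraint system inspection 34 days ago vs limit 30 → not met
4. condition 'runs mobile/traveling rides' holds; incidents reportable in the past year 1 > 0 → not met
5. general liability coverage $2,700,000 ≥ $2,500,000 → met
6. ride-specific liability coverage $1,525,000 < $1,725,000 → not met
7. condition 'runs rides over 30 feet tall' holds; third-party ride inspection 279 days ago vs limit 270 → not met
Not met: 6 of 7

6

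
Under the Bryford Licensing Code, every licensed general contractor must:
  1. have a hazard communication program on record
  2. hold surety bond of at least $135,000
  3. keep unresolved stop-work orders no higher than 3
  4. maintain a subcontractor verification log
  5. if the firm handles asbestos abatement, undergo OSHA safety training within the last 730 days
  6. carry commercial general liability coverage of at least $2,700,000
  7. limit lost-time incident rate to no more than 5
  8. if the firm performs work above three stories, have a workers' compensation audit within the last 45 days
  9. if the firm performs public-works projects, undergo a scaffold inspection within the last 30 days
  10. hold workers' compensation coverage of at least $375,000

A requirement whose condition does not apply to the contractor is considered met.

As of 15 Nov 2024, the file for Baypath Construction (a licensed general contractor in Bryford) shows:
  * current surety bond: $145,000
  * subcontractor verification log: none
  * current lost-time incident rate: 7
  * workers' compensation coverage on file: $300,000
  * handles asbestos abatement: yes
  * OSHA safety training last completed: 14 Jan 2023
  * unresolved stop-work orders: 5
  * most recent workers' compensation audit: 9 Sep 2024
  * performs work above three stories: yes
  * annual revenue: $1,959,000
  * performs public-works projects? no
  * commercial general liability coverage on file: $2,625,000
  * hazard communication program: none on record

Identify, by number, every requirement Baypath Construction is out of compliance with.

1, 3, 4, 6, 7, 8, 10

1. hazard communication program absent → not met
2. surety bond $145,000 ≥ $135,000 → met
3. unresolved stop-work orders 5 > 3 → not met
4. subcontractor verification log absent → not met
5. condition 'handles asbestos abatement' holds; OSHA safety training 671 days ago vs limit 730 → met
6. commercial general liability coverage $2,625,000 < $2,700,000 → not met
7. lost-time incident rate 7 > 5 → not met
8. condition 'performs work above three stories' holds; workers' compensation audit 67 days ago vs limit 45 → not met
9. condition 'performs public-works projects' does not hold → requirement n/a → met
10. workers' compensation coverage $300,000 < $375,000 → not met
Not met: 1, 3, 4, 6, 7, 8, 10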